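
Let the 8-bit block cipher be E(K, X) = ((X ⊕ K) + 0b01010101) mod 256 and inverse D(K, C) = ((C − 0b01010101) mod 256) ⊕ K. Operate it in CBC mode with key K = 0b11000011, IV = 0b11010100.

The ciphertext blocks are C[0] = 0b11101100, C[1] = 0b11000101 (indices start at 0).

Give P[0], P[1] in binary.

CBC decryption: P_i = D(K, C_i) ⊕ C_{i−1}, with C_{−1} = IV.
P[0]: D(K, 0b11101100) = 0b01010100; 0b01010100 ⊕ 0b11010100 = 0b10000000.
P[1]: D(K, 0b11000101) = 0b10110011; 0b10110011 ⊕ 0b11101100 = 0b01011111.

P[0] = 0b10000000, P[1] = 0b01011111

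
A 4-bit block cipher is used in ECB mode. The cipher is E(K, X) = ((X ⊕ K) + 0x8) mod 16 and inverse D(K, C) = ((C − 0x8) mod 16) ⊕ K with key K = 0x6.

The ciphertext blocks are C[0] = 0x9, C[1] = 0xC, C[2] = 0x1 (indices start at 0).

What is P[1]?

ECB decryption: P_i = D(K, C_i).
P[1]: D(K, 0xC) = 0x2.

P[1] = 0x2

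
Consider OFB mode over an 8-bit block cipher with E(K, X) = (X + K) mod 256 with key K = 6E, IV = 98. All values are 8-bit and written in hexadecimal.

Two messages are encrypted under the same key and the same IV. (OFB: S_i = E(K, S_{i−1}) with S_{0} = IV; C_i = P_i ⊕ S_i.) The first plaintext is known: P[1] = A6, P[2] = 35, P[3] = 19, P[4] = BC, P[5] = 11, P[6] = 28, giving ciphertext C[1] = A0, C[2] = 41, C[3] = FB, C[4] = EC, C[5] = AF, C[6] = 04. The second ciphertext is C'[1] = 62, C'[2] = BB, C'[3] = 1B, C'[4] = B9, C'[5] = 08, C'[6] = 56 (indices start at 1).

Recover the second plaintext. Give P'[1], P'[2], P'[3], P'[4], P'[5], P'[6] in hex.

P'[1] = 64, P'[2] = CF, P'[3] = F9, P'[4] = E9, P'[5] = B6, P'[6] = 7A

In OFB with a reused IV, both messages share the same keystream S_i, so C_i ⊕ C'_i = P_i ⊕ P'_i and thus P'_i = P_i ⊕ C_i ⊕ C'_i.
P'[1]: A6 ⊕ A0 ⊕ 62 = 64.
P'[2]: 35 ⊕ 41 ⊕ BB = CF.
P'[3]: 19 ⊕ FB ⊕ 1B = F9.
P'[4]: BC ⊕ EC ⊕ B9 = E9.
P'[5]: 11 ⊕ AF ⊕ 08 = B6.
P'[6]: 28 ⊕ 04 ⊕ 56 = 7A.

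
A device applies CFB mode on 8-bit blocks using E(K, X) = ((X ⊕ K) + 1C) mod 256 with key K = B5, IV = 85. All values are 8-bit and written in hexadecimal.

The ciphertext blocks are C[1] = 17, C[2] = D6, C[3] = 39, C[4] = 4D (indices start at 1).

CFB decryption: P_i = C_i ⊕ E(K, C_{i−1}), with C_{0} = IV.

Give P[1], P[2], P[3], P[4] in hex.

P[1]: E(K, 85) = 4C; 17 ⊕ 4C = 5B.
P[2]: E(K, 17) = BE; D6 ⊕ BE = 68.
P[3]: E(K, D6) = 7F; 39 ⊕ 7F = 46.
P[4]: E(K, 39) = A8; 4D ⊕ A8 = E5.

P[1] = 5B, P[2] = 68, P[3] = 46, P[4] = E5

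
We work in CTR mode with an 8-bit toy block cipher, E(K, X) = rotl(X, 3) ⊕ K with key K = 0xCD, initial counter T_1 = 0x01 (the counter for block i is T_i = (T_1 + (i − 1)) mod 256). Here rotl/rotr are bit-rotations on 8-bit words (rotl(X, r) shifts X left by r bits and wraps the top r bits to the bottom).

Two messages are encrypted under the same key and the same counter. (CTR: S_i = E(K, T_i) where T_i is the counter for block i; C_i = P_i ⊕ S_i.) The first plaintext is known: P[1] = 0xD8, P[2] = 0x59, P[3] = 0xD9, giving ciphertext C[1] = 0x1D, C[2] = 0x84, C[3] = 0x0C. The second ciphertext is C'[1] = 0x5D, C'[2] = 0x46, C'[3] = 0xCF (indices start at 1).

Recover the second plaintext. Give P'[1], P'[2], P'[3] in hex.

In CTR with a reused counter, both messages share the same keystream S_i, so C_i ⊕ C'_i = P_i ⊕ P'_i and thus P'_i = P_i ⊕ C_i ⊕ C'_i.
P'[1]: 0xD8 ⊕ 0x1D ⊕ 0x5D = 0x98.
P'[2]: 0x59 ⊕ 0x84 ⊕ 0x46 = 0x9B.
P'[3]: 0xD9 ⊕ 0x0C ⊕ 0xCF = 0x1A.

P'[1] = 0x98, P'[2] = 0x9B, P'[3] = 0x1A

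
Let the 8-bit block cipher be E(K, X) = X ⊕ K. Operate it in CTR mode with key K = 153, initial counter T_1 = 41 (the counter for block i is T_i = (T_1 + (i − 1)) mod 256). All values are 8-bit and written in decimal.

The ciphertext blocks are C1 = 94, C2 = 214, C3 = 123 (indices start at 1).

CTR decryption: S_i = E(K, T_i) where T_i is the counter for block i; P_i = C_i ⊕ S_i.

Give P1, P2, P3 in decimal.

P1 = 238, P2 = 101, P3 = 201

P1: T = 41, S = E(K, T) = 176; 94 ⊕ 176 = 238.
P2: T = 42, S = E(K, T) = 179; 214 ⊕ 179 = 101.
P3: T = 43, S = E(K, T) = 178; 123 ⊕ 178 = 201.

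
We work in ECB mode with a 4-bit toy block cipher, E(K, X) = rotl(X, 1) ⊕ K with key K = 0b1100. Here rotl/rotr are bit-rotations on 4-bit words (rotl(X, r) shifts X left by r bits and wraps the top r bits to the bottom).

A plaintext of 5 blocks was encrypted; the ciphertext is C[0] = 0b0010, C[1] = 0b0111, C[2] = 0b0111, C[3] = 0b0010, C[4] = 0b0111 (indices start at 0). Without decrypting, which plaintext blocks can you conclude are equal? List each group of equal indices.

P[0] = P[3]; P[1] = P[2] = P[4]

ECB encrypts each block independently with the same key, so equal ciphertext blocks imply equal plaintext blocks.
C[0] = C[3] = 0b0010, so P[0] = P[3].
C[1] = C[2] = C[4] = 0b0111, so P[1] = P[2] = P[4].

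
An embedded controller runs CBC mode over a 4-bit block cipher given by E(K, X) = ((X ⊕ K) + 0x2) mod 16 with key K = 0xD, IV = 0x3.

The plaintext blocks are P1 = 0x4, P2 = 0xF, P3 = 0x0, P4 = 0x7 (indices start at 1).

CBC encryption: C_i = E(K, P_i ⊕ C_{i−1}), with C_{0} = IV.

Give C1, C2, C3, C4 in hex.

C1: P1 ⊕ 0x3 = 0x7; E(K, 0x7) = 0xC.
C2: P2 ⊕ 0xC = 0x3; E(K, 0x3) = 0x0.
C3: P3 ⊕ 0x0 = 0x0; E(K, 0x0) = 0xF.
C4: P4 ⊕ 0xF = 0x8; E(K, 0x8) = 0x7.

C1 = 0xC, C2 = 0x0, C3 = 0xF, C4 = 0x7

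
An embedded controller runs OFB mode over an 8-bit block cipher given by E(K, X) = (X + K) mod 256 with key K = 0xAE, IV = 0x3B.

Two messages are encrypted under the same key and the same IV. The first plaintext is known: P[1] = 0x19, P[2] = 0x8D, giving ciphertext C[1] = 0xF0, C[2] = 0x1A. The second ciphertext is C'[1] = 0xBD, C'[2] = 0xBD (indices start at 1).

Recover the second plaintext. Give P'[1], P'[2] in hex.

In OFB with a reused IV, both messages share the same keystream S_i, so C_i ⊕ C'_i = P_i ⊕ P'_i and thus P'_i = P_i ⊕ C_i ⊕ C'_i.
P'[1]: 0x19 ⊕ 0xF0 ⊕ 0xBD = 0x54.
P'[2]: 0x8D ⊕ 0x1A ⊕ 0xBD = 0x2A.

P'[1] = 0x54, P'[2] = 0x2A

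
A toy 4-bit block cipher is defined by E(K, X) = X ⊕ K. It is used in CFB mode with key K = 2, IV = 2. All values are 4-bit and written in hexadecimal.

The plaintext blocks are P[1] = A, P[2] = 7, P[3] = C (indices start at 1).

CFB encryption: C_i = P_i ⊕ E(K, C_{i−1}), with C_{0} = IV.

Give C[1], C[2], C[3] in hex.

C[1] = A, C[2] = F, C[3] = 1

C[1]: E(K, 2) = 0; A ⊕ 0 = A.
C[2]: E(K, A) = 8; 7 ⊕ 8 = F.
C[3]: E(K, F) = D; C ⊕ D = 1.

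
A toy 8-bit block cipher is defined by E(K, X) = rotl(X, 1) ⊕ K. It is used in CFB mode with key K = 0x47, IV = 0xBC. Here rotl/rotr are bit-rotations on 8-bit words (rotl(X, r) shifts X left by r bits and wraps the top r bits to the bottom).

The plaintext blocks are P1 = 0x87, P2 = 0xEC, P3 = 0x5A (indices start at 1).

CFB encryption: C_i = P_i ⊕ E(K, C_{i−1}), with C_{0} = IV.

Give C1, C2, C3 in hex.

C1 = 0xB9, C2 = 0xD8, C3 = 0xAC

C1: E(K, 0xBC) = 0x3E; 0x87 ⊕ 0x3E = 0xB9.
C2: E(K, 0xB9) = 0x34; 0xEC ⊕ 0x34 = 0xD8.
C3: E(K, 0xD8) = 0xF6; 0x5A ⊕ 0xF6 = 0xAC.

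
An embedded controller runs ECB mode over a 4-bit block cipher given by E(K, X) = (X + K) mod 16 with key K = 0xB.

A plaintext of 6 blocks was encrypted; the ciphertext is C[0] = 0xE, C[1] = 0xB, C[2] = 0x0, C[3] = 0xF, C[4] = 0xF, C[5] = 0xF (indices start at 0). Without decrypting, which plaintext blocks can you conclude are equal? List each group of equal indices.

ECB encrypts each block independently with the same key, so equal ciphertext blocks imply equal plaintext blocks.
C[3] = C[4] = C[5] = 0xF, so P[3] = P[4] = P[5].

P[3] = P[4] = P[5]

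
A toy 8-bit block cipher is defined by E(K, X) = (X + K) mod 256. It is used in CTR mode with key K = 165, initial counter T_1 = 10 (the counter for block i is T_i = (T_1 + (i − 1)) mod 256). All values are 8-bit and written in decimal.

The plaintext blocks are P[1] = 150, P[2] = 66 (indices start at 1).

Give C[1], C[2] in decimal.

CTR encryption: S_i = E(K, T_i) where T_i is the counter for block i; C_i = P_i ⊕ S_i.
C[1]: T = 10, S = E(K, T) = 175; 150 ⊕ 175 = 57.
C[2]: T = 11, S = E(K, T) = 176; 66 ⊕ 176 = 242.

C[1] = 57, C[2] = 242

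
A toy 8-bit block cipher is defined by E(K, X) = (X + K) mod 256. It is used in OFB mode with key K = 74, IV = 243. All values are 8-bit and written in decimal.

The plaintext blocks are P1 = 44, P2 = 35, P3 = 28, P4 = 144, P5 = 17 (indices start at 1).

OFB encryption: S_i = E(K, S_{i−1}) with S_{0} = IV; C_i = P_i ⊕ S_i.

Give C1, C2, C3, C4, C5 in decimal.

C1: S = E(K, 243) = 61; 44 ⊕ 61 = 17.
C2: S = E(K, 61) = 135; 35 ⊕ 135 = 164.
C3: S = E(K, 135) = 209; 28 ⊕ 209 = 205.
C4: S = E(K, 209) = 27; 144 ⊕ 27 = 139.
C5: S = E(K, 27) = 101; 17 ⊕ 101 = 116.

C1 = 17, C2 = 164, C3 = 205, C4 = 139, C5 = 116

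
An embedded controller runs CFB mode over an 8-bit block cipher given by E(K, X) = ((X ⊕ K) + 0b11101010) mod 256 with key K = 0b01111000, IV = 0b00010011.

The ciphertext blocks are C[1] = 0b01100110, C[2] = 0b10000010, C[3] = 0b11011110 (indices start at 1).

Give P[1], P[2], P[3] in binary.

CFB decryption: P_i = C_i ⊕ E(K, C_{i−1}), with C_{0} = IV.
P[1]: E(K, 0b00010011) = 0b01010101; 0b01100110 ⊕ 0b01010101 = 0b00110011.
P[2]: E(K, 0b01100110) = 0b00001000; 0b10000010 ⊕ 0b00001000 = 0b10001010.
P[3]: E(K, 0b10000010) = 0b11100100; 0b11011110 ⊕ 0b11100100 = 0b00111010.

P[1] = 0b00110011, P[2] = 0b10001010, P[3] = 0b00111010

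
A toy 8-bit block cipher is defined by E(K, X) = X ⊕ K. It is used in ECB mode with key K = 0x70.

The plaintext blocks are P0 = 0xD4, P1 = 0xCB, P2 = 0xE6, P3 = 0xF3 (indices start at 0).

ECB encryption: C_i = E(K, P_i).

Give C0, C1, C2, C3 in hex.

C0: E(K, 0xD4) = 0xA4.
C1: E(K, 0xCB) = 0xBB.
C2: E(K, 0xE6) = 0x96.
C3: E(K, 0xF3) = 0x83.

C0 = 0xA4, C1 = 0xBB, C2 = 0x96, C3 = 0x83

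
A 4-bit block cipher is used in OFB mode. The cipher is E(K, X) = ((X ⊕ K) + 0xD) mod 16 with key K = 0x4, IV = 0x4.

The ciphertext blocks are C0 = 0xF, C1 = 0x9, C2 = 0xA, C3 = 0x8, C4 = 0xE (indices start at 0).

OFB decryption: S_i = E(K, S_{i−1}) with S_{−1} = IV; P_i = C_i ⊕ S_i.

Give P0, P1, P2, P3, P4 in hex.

P0: S = E(K, 0x4) = 0xD; 0xF ⊕ 0xD = 0x2.
P1: S = E(K, 0xD) = 0x6; 0x9 ⊕ 0x6 = 0xF.
P2: S = E(K, 0x6) = 0xF; 0xA ⊕ 0xF = 0x5.
P3: S = E(K, 0xF) = 0x8; 0x8 ⊕ 0x8 = 0x0.
P4: S = E(K, 0x8) = 0x9; 0xE ⊕ 0x9 = 0x7.

P0 = 0x2, P1 = 0xF, P2 = 0x5, P3 = 0x0, P4 = 0x7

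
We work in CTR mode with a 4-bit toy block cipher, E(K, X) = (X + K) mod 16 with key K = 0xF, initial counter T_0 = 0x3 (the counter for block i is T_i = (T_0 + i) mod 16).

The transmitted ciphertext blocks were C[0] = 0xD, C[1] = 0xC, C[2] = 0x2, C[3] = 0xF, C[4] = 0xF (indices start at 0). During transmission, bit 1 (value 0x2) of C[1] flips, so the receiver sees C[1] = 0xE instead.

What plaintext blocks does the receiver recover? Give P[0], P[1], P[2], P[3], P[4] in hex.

P[0] = 0xF, P[1] = 0xD, P[2] = 0x6, P[3] = 0xA, P[4] = 0x9

CTR decryption: S_i = E(K, T_i) where T_i is the counter for block i; P_i = C_i ⊕ S_i.
Only C[1] changed, to 0xE. In CTR, a change in C_i flips the same bit in P_i only; the keystream is unaffected. Decrypting the received ciphertext:
P[0]: T = 0x3, S = E(K, T) = 0x2; 0xD ⊕ 0x2 = 0xF.
P[1]: T = 0x4, S = E(K, T) = 0x3; 0xE ⊕ 0x3 = 0xD.
P[2]: T = 0x5, S = E(K, T) = 0x4; 0x2 ⊕ 0x4 = 0x6.
P[3]: T = 0x6, S = E(K, T) = 0x5; 0xF ⊕ 0x5 = 0xA.
P[4]: T = 0x7, S = E(K, T) = 0x6; 0xF ⊕ 0x6 = 0x9.
Blocks that differ from the original plaintext: P[1].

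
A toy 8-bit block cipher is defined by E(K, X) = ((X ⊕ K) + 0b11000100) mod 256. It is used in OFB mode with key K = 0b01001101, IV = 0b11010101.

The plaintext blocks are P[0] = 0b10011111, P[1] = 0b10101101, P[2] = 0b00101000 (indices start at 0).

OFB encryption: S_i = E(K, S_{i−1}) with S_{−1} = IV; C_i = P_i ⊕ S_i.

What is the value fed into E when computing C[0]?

C[0]: S = E(K, 0b11010101) = 0b01011100; 0b10011111 ⊕ 0b01011100 = 0b11000011.
So the input to E for block [0] is 0b11010101.

0b11010101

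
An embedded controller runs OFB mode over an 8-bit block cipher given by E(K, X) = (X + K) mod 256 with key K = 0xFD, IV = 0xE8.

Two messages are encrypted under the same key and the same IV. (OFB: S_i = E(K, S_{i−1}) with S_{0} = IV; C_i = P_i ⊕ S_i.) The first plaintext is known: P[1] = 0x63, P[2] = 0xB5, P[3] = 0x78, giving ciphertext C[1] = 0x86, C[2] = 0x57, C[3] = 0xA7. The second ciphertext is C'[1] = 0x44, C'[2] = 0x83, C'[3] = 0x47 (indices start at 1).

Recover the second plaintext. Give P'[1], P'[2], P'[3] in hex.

In OFB with a reused IV, both messages share the same keystream S_i, so C_i ⊕ C'_i = P_i ⊕ P'_i and thus P'_i = P_i ⊕ C_i ⊕ C'_i.
P'[1]: 0x63 ⊕ 0x86 ⊕ 0x44 = 0xA1.
P'[2]: 0xB5 ⊕ 0x57 ⊕ 0x83 = 0x61.
P'[3]: 0x78 ⊕ 0xA7 ⊕ 0x47 = 0x98.

P'[1] = 0xA1, P'[2] = 0x61, P'[3] = 0x98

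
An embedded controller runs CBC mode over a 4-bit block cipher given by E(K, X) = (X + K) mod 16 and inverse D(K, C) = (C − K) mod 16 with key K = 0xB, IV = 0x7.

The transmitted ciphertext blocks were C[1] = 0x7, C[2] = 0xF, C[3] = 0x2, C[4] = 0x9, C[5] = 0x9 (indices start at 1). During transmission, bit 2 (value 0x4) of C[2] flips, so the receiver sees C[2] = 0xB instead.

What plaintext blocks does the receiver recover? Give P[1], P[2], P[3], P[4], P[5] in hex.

P[1] = 0xB, P[2] = 0x7, P[3] = 0xC, P[4] = 0xC, P[5] = 0x7

CBC decryption: P_i = D(K, C_i) ⊕ C_{i−1}, with C_{0} = IV.
Only C[2] changed, to 0xB. In CBC, a change in C_i garbles P_i and flips the same bit in P_{i+1}. Decrypting the received ciphertext:
P[1]: D(K, 0x7) = 0xC; 0xC ⊕ 0x7 = 0xB.
P[2]: D(K, 0xB) = 0x0; 0x0 ⊕ 0x7 = 0x7.
P[3]: D(K, 0x2) = 0x7; 0x7 ⊕ 0xB = 0xC.
P[4]: D(K, 0x9) = 0xE; 0xE ⊕ 0x2 = 0xC.
P[5]: D(K, 0x9) = 0xE; 0xE ⊕ 0x9 = 0x7.
Blocks that differ from the original plaintext: P[2], P[3].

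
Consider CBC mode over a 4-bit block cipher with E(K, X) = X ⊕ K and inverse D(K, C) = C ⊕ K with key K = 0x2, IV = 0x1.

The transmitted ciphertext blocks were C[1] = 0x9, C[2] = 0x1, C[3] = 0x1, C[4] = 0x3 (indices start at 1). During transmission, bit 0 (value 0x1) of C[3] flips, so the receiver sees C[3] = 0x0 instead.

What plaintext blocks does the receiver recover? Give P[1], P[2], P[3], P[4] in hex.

P[1] = 0xA, P[2] = 0xA, P[3] = 0x3, P[4] = 0x1

CBC decryption: P_i = D(K, C_i) ⊕ C_{i−1}, with C_{0} = IV.
Only C[3] changed, to 0x0. In CBC, a change in C_i garbles P_i and flips the same bit in P_{i+1}. Decrypting the received ciphertext:
P[1]: D(K, 0x9) = 0xB; 0xB ⊕ 0x1 = 0xA.
P[2]: D(K, 0x1) = 0x3; 0x3 ⊕ 0x9 = 0xA.
P[3]: D(K, 0x0) = 0x2; 0x2 ⊕ 0x1 = 0x3.
P[4]: D(K, 0x3) = 0x1; 0x1 ⊕ 0x0 = 0x1.
Blocks that differ from the original plaintext: P[3], P[4].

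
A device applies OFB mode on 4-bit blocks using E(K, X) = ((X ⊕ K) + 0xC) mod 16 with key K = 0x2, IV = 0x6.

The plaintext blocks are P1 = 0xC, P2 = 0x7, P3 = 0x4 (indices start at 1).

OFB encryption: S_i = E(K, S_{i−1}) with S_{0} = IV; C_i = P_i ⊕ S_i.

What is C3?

C3 = 0xC

C1: S = E(K, 0x6) = 0x0; 0xC ⊕ 0x0 = 0xC.
C2: S = E(K, 0x0) = 0xE; 0x7 ⊕ 0xE = 0x9.
C3: S = E(K, 0xE) = 0x8; 0x4 ⊕ 0x8 = 0xC.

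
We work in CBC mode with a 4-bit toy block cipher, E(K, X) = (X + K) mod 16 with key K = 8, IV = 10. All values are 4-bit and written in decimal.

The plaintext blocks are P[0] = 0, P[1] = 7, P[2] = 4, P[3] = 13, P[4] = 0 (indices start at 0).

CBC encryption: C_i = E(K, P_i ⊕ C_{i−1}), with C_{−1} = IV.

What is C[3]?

C[0]: P[0] ⊕ 10 = 10; E(K, 10) = 2.
C[1]: P[1] ⊕ 2 = 5; E(K, 5) = 13.
C[2]: P[2] ⊕ 13 = 9; E(K, 9) = 1.
C[3]: P[3] ⊕ 1 = 12; E(K, 12) = 4.

C[3] = 4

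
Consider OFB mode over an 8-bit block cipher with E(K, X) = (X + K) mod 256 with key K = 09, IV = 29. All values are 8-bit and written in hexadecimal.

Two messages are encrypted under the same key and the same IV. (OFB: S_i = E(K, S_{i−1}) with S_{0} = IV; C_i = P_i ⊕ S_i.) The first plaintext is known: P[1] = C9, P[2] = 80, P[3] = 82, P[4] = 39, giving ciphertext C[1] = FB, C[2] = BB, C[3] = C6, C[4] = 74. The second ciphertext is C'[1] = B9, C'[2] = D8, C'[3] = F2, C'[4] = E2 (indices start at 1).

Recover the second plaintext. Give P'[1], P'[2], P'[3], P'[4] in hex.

In OFB with a reused IV, both messages share the same keystream S_i, so C_i ⊕ C'_i = P_i ⊕ P'_i and thus P'_i = P_i ⊕ C_i ⊕ C'_i.
P'[1]: C9 ⊕ FB ⊕ B9 = 8B.
P'[2]: 80 ⊕ BB ⊕ D8 = E3.
P'[3]: 82 ⊕ C6 ⊕ F2 = B6.
P'[4]: 39 ⊕ 74 ⊕ E2 = AF.

P'[1] = 8B, P'[2] = E3, P'[3] = B6, P'[4] = AF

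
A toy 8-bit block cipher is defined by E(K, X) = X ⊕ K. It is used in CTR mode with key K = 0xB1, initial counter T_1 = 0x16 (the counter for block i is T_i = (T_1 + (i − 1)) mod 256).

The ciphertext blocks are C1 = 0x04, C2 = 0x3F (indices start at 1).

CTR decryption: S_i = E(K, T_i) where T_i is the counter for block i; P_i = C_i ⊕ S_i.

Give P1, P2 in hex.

P1 = 0xA3, P2 = 0x99

P1: T = 0x16, S = E(K, T) = 0xA7; 0x04 ⊕ 0xA7 = 0xA3.
P2: T = 0x17, S = E(K, T) = 0xA6; 0x3F ⊕ 0xA6 = 0x99.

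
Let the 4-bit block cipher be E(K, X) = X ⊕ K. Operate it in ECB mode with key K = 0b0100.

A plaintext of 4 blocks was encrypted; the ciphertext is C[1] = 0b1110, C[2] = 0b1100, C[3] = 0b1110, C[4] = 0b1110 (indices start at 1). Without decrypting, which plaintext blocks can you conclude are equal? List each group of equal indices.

P[1] = P[3] = P[4]

ECB encrypts each block independently with the same key, so equal ciphertext blocks imply equal plaintext blocks.
C[1] = C[3] = C[4] = 0b1110, so P[1] = P[3] = P[4].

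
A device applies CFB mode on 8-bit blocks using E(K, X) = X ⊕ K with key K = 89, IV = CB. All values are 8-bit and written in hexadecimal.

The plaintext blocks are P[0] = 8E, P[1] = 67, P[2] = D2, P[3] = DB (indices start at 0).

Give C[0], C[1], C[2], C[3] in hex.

CFB encryption: C_i = P_i ⊕ E(K, C_{i−1}), with C_{−1} = IV.
C[0]: E(K, CB) = 42; 8E ⊕ 42 = CC.
C[1]: E(K, CC) = 45; 67 ⊕ 45 = 22.
C[2]: E(K, 22) = AB; D2 ⊕ AB = 79.
C[3]: E(K, 79) = F0; DB ⊕ F0 = 2B.

C[0] = CC, C[1] = 22, C[2] = 79, C[3] = 2B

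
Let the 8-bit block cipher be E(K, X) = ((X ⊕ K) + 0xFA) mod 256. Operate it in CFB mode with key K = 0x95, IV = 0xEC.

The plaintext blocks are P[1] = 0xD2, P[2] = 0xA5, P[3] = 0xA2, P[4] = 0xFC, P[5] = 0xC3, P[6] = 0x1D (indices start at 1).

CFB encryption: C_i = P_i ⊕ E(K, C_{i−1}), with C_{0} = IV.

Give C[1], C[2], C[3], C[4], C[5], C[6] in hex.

C[1]: E(K, 0xEC) = 0x73; 0xD2 ⊕ 0x73 = 0xA1.
C[2]: E(K, 0xA1) = 0x2E; 0xA5 ⊕ 0x2E = 0x8B.
C[3]: E(K, 0x8B) = 0x18; 0xA2 ⊕ 0x18 = 0xBA.
C[4]: E(K, 0xBA) = 0x29; 0xFC ⊕ 0x29 = 0xD5.
C[5]: E(K, 0xD5) = 0x3A; 0xC3 ⊕ 0x3A = 0xF9.
C[6]: E(K, 0xF9) = 0x66; 0x1D ⊕ 0x66 = 0x7B.

C[1] = 0xA1, C[2] = 0x8B, C[3] = 0xBA, C[4] = 0xD5, C[5] = 0xF9, C[6] = 0x7B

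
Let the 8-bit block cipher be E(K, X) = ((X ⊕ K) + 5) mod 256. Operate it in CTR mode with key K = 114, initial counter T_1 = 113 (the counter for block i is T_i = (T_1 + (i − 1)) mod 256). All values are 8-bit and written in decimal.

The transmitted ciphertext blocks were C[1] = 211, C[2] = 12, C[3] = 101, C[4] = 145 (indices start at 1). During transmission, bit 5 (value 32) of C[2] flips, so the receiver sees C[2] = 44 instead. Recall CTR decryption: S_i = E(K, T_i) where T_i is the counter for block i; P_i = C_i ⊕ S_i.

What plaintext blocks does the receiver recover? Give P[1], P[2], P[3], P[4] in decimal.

P[1] = 219, P[2] = 41, P[3] = 99, P[4] = 154

Only C[2] changed, to 44. In CTR, a change in C_i flips the same bit in P_i only; the keystream is unaffected. Decrypting the received ciphertext:
P[1]: T = 113, S = E(K, T) = 8; 211 ⊕ 8 = 219.
P[2]: T = 114, S = E(K, T) = 5; 44 ⊕ 5 = 41.
P[3]: T = 115, S = E(K, T) = 6; 101 ⊕ 6 = 99.
P[4]: T = 116, S = E(K, T) = 11; 145 ⊕ 11 = 154.
Blocks that differ from the original plaintext: P[2].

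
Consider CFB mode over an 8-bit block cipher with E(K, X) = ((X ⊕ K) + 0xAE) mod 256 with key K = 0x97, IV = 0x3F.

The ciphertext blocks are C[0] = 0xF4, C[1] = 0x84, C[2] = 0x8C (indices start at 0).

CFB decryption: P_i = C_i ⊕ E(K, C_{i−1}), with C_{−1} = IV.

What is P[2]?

P[2]: E(K, 0x84) = 0xC1; 0x8C ⊕ 0xC1 = 0x4D.

P[2] = 0x4D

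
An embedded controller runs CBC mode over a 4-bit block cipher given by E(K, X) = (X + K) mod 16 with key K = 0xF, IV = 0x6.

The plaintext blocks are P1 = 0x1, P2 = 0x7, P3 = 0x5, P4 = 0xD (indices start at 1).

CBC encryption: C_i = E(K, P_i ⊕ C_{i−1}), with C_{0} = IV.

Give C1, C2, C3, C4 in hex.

C1 = 0x6, C2 = 0x0, C3 = 0x4, C4 = 0x8

C1: P1 ⊕ 0x6 = 0x7; E(K, 0x7) = 0x6.
C2: P2 ⊕ 0x6 = 0x1; E(K, 0x1) = 0x0.
C3: P3 ⊕ 0x0 = 0x5; E(K, 0x5) = 0x4.
C4: P4 ⊕ 0x4 = 0x9; E(K, 0x9) = 0x8.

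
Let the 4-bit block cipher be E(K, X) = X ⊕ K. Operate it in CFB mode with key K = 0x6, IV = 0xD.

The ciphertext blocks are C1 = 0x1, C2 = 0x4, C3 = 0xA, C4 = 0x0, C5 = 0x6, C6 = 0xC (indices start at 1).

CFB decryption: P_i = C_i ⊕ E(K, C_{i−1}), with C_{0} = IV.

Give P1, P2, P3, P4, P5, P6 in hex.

P1 = 0xA, P2 = 0x3, P3 = 0x8, P4 = 0xC, P5 = 0x0, P6 = 0xC

P1: E(K, 0xD) = 0xB; 0x1 ⊕ 0xB = 0xA.
P2: E(K, 0x1) = 0x7; 0x4 ⊕ 0x7 = 0x3.
P3: E(K, 0x4) = 0x2; 0xA ⊕ 0x2 = 0x8.
P4: E(K, 0xA) = 0xC; 0x0 ⊕ 0xC = 0xC.
P5: E(K, 0x0) = 0x6; 0x6 ⊕ 0x6 = 0x0.
P6: E(K, 0x6) = 0x0; 0xC ⊕ 0x0 = 0xC.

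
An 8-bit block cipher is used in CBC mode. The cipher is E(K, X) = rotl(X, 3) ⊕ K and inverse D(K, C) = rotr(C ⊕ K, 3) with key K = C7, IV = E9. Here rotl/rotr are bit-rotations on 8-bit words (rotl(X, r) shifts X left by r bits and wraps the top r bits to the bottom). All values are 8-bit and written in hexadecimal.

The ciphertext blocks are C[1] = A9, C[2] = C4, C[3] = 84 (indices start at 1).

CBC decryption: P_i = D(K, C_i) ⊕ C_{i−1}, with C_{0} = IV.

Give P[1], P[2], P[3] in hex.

P[1]: D(K, A9) = CD; CD ⊕ E9 = 24.
P[2]: D(K, C4) = 60; 60 ⊕ A9 = C9.
P[3]: D(K, 84) = 68; 68 ⊕ C4 = AC.

P[1] = 24, P[2] = C9, P[3] = AC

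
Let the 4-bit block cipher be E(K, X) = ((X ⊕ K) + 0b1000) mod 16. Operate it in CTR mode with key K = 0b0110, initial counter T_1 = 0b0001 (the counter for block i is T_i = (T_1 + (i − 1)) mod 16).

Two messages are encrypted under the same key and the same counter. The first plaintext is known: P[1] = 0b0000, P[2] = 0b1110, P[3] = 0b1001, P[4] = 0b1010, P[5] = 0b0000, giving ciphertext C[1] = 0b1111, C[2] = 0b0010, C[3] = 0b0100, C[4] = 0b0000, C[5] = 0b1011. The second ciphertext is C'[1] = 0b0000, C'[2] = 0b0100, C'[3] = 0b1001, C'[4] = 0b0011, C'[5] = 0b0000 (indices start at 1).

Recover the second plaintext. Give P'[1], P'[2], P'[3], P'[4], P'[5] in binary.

P'[1] = 0b1111, P'[2] = 0b1000, P'[3] = 0b0100, P'[4] = 0b1001, P'[5] = 0b1011

In CTR with a reused counter, both messages share the same keystream S_i, so C_i ⊕ C'_i = P_i ⊕ P'_i and thus P'_i = P_i ⊕ C_i ⊕ C'_i.
P'[1]: 0b0000 ⊕ 0b1111 ⊕ 0b0000 = 0b1111.
P'[2]: 0b1110 ⊕ 0b0010 ⊕ 0b0100 = 0b1000.
P'[3]: 0b1001 ⊕ 0b0100 ⊕ 0b1001 = 0b0100.
P'[4]: 0b1010 ⊕ 0b0000 ⊕ 0b0011 = 0b1001.
P'[5]: 0b0000 ⊕ 0b1011 ⊕ 0b0000 = 0b1011.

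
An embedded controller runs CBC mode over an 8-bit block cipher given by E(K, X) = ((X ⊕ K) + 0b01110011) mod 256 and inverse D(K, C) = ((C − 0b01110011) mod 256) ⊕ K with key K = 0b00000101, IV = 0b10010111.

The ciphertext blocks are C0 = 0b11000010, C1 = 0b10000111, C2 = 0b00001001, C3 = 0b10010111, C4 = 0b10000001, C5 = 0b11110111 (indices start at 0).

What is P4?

P4 = 0b10011100

CBC decryption: P_i = D(K, C_i) ⊕ C_{i−1}, with C_{−1} = IV.
P4: D(K, 0b10000001) = 0b00001011; 0b00001011 ⊕ 0b10010111 = 0b10011100.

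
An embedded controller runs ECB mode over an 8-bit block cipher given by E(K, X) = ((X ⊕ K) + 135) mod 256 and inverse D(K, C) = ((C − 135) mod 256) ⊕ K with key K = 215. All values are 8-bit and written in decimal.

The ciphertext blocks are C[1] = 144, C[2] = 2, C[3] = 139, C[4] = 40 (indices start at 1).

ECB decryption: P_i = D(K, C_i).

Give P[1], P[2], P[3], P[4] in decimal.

P[1]: D(K, 144) = 222.
P[2]: D(K, 2) = 172.
P[3]: D(K, 139) = 211.
P[4]: D(K, 40) = 118.

P[1] = 222, P[2] = 172, P[3] = 211, P[4] = 118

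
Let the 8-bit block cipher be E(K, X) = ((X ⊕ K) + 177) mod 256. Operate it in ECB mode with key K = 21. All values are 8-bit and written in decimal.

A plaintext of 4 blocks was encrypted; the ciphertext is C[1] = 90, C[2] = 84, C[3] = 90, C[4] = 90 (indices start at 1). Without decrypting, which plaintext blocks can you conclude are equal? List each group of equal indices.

P[1] = P[3] = P[4]

ECB encrypts each block independently with the same key, so equal ciphertext blocks imply equal plaintext blocks.
C[1] = C[3] = C[4] = 90, so P[1] = P[3] = P[4].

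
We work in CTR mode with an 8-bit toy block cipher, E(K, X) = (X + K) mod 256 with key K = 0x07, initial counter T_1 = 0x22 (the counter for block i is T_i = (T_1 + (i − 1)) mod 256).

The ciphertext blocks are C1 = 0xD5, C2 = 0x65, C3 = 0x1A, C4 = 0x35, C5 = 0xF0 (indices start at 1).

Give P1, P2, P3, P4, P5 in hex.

P1 = 0xFC, P2 = 0x4F, P3 = 0x31, P4 = 0x19, P5 = 0xDD

CTR decryption: S_i = E(K, T_i) where T_i is the counter for block i; P_i = C_i ⊕ S_i.
P1: T = 0x22, S = E(K, T) = 0x29; 0xD5 ⊕ 0x29 = 0xFC.
P2: T = 0x23, S = E(K, T) = 0x2A; 0x65 ⊕ 0x2A = 0x4F.
P3: T = 0x24, S = E(K, T) = 0x2B; 0x1A ⊕ 0x2B = 0x31.
P4: T = 0x25, S = E(K, T) = 0x2C; 0x35 ⊕ 0x2C = 0x19.
P5: T = 0x26, S = E(K, T) = 0x2D; 0xF0 ⊕ 0x2D = 0xDD.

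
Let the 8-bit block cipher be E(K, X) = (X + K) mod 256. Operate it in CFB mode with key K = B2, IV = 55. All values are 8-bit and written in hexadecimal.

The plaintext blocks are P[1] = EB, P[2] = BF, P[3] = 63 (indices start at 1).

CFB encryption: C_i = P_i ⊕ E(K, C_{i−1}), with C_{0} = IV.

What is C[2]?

C[1]: E(K, 55) = 07; EB ⊕ 07 = EC.
C[2]: E(K, EC) = 9E; BF ⊕ 9E = 21.

C[2] = 21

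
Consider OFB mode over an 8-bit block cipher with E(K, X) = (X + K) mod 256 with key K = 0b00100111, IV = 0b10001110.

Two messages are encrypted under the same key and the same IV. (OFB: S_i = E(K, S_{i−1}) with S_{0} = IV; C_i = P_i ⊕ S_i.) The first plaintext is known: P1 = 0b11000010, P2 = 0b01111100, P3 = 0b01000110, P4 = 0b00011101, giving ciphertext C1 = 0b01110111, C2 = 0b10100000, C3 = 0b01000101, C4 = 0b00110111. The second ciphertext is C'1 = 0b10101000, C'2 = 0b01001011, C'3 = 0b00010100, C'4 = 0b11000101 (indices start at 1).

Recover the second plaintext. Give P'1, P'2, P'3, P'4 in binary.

P'1 = 0b00011101, P'2 = 0b10010111, P'3 = 0b00010111, P'4 = 0b11101111

In OFB with a reused IV, both messages share the same keystream S_i, so C_i ⊕ C'_i = P_i ⊕ P'_i and thus P'_i = P_i ⊕ C_i ⊕ C'_i.
P'1: 0b11000010 ⊕ 0b01110111 ⊕ 0b10101000 = 0b00011101.
P'2: 0b01111100 ⊕ 0b10100000 ⊕ 0b01001011 = 0b10010111.
P'3: 0b01000110 ⊕ 0b01000101 ⊕ 0b00010100 = 0b00010111.
P'4: 0b00011101 ⊕ 0b00110111 ⊕ 0b11000101 = 0b11101111.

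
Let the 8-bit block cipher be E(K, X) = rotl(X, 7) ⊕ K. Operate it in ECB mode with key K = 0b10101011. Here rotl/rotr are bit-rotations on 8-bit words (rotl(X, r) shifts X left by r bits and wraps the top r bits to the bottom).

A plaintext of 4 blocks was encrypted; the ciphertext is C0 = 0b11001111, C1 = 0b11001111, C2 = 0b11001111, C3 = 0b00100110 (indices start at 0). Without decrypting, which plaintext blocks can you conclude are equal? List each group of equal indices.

P0 = P1 = P2

ECB encrypts each block independently with the same key, so equal ciphertext blocks imply equal plaintext blocks.
C0 = C1 = C2 = 0b11001111, so P0 = P1 = P2.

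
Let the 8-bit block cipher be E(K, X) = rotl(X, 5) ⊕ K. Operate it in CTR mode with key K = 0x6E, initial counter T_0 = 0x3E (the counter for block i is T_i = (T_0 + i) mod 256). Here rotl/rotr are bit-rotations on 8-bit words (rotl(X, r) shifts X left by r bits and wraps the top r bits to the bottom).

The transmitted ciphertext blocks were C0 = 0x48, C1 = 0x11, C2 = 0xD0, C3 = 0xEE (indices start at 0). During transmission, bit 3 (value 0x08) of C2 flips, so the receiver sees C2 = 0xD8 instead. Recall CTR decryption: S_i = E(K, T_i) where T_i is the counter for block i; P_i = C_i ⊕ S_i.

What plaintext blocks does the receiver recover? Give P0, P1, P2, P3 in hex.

Only C2 changed, to 0xD8. In CTR, a change in C_i flips the same bit in P_i only; the keystream is unaffected. Decrypting the received ciphertext:
P0: T = 0x3E, S = E(K, T) = 0xA9; 0x48 ⊕ 0xA9 = 0xE1.
P1: T = 0x3F, S = E(K, T) = 0x89; 0x11 ⊕ 0x89 = 0x98.
P2: T = 0x40, S = E(K, T) = 0x66; 0xD8 ⊕ 0x66 = 0xBE.
P3: T = 0x41, S = E(K, T) = 0x46; 0xEE ⊕ 0x46 = 0xA8.
Blocks that differ from the original plaintext: P2.

P0 = 0xE1, P1 = 0x98, P2 = 0xBE, P3 = 0xA8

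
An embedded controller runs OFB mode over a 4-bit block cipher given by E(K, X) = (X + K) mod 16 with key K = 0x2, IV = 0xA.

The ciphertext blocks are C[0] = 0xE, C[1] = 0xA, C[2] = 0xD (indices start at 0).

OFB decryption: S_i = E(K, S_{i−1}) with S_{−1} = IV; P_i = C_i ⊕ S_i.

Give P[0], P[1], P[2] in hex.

P[0] = 0x2, P[1] = 0x4, P[2] = 0xD

P[0]: S = E(K, 0xA) = 0xC; 0xE ⊕ 0xC = 0x2.
P[1]: S = E(K, 0xC) = 0xE; 0xA ⊕ 0xE = 0x4.
P[2]: S = E(K, 0xE) = 0x0; 0xD ⊕ 0x0 = 0xD.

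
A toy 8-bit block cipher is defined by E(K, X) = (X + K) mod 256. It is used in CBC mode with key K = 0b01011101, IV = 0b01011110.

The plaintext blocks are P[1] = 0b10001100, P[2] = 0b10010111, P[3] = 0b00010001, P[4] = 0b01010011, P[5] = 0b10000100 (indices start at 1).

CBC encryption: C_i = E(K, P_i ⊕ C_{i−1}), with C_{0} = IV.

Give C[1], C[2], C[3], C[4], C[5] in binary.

C[1]: P[1] ⊕ 0b01011110 = 0b11010010; E(K, 0b11010010) = 0b00101111.
C[2]: P[2] ⊕ 0b00101111 = 0b10111000; E(K, 0b10111000) = 0b00010101.
C[3]: P[3] ⊕ 0b00010101 = 0b00000100; E(K, 0b00000100) = 0b01100001.
C[4]: P[4] ⊕ 0b01100001 = 0b00110010; E(K, 0b00110010) = 0b10001111.
C[5]: P[5] ⊕ 0b10001111 = 0b00001011; E(K, 0b00001011) = 0b01101000.

C[1] = 0b00101111, C[2] = 0b00010101, C[3] = 0b01100001, C[4] = 0b10001111, C[5] = 0b01101000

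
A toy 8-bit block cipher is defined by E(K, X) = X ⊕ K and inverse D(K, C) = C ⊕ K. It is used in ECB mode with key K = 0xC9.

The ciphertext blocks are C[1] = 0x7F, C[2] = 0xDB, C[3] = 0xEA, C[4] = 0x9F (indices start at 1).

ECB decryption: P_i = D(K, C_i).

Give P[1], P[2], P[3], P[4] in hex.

P[1] = 0xB6, P[2] = 0x12, P[3] = 0x23, P[4] = 0x56

P[1]: D(K, 0x7F) = 0xB6.
P[2]: D(K, 0xDB) = 0x12.
P[3]: D(K, 0xEA) = 0x23.
P[4]: D(K, 0x9F) = 0x56.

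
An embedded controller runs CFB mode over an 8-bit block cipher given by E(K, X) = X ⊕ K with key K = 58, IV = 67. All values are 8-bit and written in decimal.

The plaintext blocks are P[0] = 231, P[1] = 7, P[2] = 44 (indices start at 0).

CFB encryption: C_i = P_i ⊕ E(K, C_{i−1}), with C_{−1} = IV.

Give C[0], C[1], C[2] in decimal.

C[0]: E(K, 67) = 121; 231 ⊕ 121 = 158.
C[1]: E(K, 158) = 164; 7 ⊕ 164 = 163.
C[2]: E(K, 163) = 153; 44 ⊕ 153 = 181.

C[0] = 158, C[1] = 163, C[2] = 181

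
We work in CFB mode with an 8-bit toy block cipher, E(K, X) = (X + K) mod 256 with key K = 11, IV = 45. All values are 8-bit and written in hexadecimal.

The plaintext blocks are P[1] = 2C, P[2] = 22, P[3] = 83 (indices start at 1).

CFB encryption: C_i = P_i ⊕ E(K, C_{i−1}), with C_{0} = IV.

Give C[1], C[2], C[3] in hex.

C[1] = 7A, C[2] = A9, C[3] = 39

C[1]: E(K, 45) = 56; 2C ⊕ 56 = 7A.
C[2]: E(K, 7A) = 8B; 22 ⊕ 8B = A9.
C[3]: E(K, A9) = BA; 83 ⊕ BA = 39.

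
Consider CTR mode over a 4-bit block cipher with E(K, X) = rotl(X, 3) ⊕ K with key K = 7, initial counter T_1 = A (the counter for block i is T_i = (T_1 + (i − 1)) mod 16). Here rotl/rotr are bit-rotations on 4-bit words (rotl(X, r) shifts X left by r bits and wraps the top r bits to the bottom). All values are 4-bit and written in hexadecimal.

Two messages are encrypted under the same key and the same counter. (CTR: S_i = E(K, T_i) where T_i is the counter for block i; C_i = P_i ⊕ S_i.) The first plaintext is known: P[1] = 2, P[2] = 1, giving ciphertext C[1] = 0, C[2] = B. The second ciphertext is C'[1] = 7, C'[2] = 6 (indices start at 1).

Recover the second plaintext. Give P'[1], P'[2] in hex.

In CTR with a reused counter, both messages share the same keystream S_i, so C_i ⊕ C'_i = P_i ⊕ P'_i and thus P'_i = P_i ⊕ C_i ⊕ C'_i.
P'[1]: 2 ⊕ 0 ⊕ 7 = 5.
P'[2]: 1 ⊕ B ⊕ 6 = C.

P'[1] = 5, P'[2] = C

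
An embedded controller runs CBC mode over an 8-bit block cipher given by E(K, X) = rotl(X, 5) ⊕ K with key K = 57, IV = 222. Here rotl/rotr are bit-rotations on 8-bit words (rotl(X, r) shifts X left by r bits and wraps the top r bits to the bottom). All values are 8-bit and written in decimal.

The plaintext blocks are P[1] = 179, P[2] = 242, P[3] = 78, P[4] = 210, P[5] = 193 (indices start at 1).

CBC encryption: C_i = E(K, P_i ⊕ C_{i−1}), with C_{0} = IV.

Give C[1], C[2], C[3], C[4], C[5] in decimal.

C[1] = 148, C[2] = 245, C[3] = 78, C[4] = 170, C[5] = 84

C[1]: P[1] ⊕ 222 = 109; E(K, 109) = 148.
C[2]: P[2] ⊕ 148 = 102; E(K, 102) = 245.
C[3]: P[3] ⊕ 245 = 187; E(K, 187) = 78.
C[4]: P[4] ⊕ 78 = 156; E(K, 156) = 170.
C[5]: P[5] ⊕ 170 = 107; E(K, 107) = 84.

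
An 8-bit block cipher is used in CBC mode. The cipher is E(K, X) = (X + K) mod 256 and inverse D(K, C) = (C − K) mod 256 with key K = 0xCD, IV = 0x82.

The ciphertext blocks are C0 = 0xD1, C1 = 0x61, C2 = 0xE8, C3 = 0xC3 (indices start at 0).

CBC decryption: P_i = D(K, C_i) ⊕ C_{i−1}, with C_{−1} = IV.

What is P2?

P2: D(K, 0xE8) = 0x1B; 0x1B ⊕ 0x61 = 0x7A.

P2 = 0x7A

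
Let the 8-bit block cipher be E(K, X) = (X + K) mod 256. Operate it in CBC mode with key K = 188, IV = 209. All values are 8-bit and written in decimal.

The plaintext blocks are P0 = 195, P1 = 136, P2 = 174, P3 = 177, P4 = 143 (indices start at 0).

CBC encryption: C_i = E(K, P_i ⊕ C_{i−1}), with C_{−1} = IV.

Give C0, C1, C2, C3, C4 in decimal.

C0 = 206, C1 = 2, C2 = 104, C3 = 149, C4 = 214

C0: P0 ⊕ 209 = 18; E(K, 18) = 206.
C1: P1 ⊕ 206 = 70; E(K, 70) = 2.
C2: P2 ⊕ 2 = 172; E(K, 172) = 104.
C3: P3 ⊕ 104 = 217; E(K, 217) = 149.
C4: P4 ⊕ 149 = 26; E(K, 26) = 214.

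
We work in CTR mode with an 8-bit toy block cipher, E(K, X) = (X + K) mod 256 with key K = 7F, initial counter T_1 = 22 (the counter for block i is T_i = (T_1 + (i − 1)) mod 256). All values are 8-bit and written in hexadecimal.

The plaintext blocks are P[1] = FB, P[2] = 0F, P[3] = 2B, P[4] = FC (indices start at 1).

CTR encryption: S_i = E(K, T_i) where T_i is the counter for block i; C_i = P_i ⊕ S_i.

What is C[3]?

C[3] = 88

C[1]: T = 22, S = E(K, T) = A1; FB ⊕ A1 = 5A.
C[2]: T = 23, S = E(K, T) = A2; 0F ⊕ A2 = AD.
C[3]: T = 24, S = E(K, T) = A3; 2B ⊕ A3 = 88.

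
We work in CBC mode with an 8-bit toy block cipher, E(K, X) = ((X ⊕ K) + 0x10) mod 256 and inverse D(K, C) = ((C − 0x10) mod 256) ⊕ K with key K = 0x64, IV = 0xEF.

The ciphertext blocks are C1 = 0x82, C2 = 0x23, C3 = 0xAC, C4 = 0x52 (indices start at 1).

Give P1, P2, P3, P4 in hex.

P1 = 0xF9, P2 = 0xF5, P3 = 0xDB, P4 = 0x8A

CBC decryption: P_i = D(K, C_i) ⊕ C_{i−1}, with C_{0} = IV.
P1: D(K, 0x82) = 0x16; 0x16 ⊕ 0xEF = 0xF9.
P2: D(K, 0x23) = 0x77; 0x77 ⊕ 0x82 = 0xF5.
P3: D(K, 0xAC) = 0xF8; 0xF8 ⊕ 0x23 = 0xDB.
P4: D(K, 0x52) = 0x26; 0x26 ⊕ 0xAC = 0x8A.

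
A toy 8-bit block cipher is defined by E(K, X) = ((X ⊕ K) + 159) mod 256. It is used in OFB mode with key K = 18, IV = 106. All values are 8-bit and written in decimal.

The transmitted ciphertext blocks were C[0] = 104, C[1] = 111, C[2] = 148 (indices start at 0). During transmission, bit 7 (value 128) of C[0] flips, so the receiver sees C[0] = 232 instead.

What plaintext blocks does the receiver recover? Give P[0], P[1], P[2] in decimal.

P[0] = 255, P[1] = 203, P[2] = 193

OFB decryption: S_i = E(K, S_{i−1}) with S_{−1} = IV; P_i = C_i ⊕ S_i.
Only C[0] changed, to 232. In OFB, a change in C_i flips the same bit in P_i only; the keystream is unaffected. Decrypting the received ciphertext:
P[0]: S = E(K, 106) = 23; 232 ⊕ 23 = 255.
P[1]: S = E(K, 23) = 164; 111 ⊕ 164 = 203.
P[2]: S = E(K, 164) = 85; 148 ⊕ 85 = 193.
Blocks that differ from the original plaintext: P[0].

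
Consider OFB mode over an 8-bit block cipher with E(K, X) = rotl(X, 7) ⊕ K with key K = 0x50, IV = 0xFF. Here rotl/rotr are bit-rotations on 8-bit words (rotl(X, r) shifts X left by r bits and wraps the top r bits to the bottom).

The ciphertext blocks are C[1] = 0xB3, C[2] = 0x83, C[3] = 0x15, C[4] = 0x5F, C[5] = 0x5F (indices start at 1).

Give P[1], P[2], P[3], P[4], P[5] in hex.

P[1] = 0x1C, P[2] = 0x04, P[3] = 0x86, P[4] = 0xC6, P[5] = 0xC3

OFB decryption: S_i = E(K, S_{i−1}) with S_{0} = IV; P_i = C_i ⊕ S_i.
P[1]: S = E(K, 0xFF) = 0xAF; 0xB3 ⊕ 0xAF = 0x1C.
P[2]: S = E(K, 0xAF) = 0x87; 0x83 ⊕ 0x87 = 0x04.
P[3]: S = E(K, 0x87) = 0x93; 0x15 ⊕ 0x93 = 0x86.
P[4]: S = E(K, 0x93) = 0x99; 0x5F ⊕ 0x99 = 0xC6.
P[5]: S = E(K, 0x99) = 0x9C; 0x5F ⊕ 0x9C = 0xC3.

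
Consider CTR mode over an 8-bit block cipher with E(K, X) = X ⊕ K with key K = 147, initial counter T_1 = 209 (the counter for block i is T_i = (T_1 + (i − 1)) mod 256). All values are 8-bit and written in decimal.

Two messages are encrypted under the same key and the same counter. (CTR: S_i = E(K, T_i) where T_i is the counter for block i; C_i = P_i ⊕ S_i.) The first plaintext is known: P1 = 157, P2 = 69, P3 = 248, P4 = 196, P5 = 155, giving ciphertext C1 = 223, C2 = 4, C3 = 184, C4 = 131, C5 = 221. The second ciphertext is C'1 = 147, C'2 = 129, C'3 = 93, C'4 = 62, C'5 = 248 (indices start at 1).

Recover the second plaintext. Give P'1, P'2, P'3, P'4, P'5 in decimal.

In CTR with a reused counter, both messages share the same keystream S_i, so C_i ⊕ C'_i = P_i ⊕ P'_i and thus P'_i = P_i ⊕ C_i ⊕ C'_i.
P'1: 157 ⊕ 223 ⊕ 147 = 209.
P'2: 69 ⊕ 4 ⊕ 129 = 192.
P'3: 248 ⊕ 184 ⊕ 93 = 29.
P'4: 196 ⊕ 131 ⊕ 62 = 121.
P'5: 155 ⊕ 221 ⊕ 248 = 190.

P'1 = 209, P'2 = 192, P'3 = 29, P'4 = 121, P'5 = 190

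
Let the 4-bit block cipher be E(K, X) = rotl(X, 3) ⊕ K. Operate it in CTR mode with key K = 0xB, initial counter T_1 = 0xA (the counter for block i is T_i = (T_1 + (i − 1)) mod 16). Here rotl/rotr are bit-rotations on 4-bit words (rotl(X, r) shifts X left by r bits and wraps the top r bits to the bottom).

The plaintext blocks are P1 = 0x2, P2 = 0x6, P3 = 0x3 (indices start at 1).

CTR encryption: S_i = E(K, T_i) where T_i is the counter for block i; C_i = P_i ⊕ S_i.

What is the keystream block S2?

0x6

C1: T = 0xA, S = E(K, T) = 0xE; 0x2 ⊕ 0xE = 0xC.
C2: T = 0xB, S = E(K, T) = 0x6; 0x6 ⊕ 0x6 = 0x0.
So S2 = 0x6.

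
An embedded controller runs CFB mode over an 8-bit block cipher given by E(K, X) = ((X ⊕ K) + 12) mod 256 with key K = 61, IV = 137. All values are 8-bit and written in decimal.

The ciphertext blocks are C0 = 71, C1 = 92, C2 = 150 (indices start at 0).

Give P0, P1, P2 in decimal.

CFB decryption: P_i = C_i ⊕ E(K, C_{i−1}), with C_{−1} = IV.
P0: E(K, 137) = 192; 71 ⊕ 192 = 135.
P1: E(K, 71) = 134; 92 ⊕ 134 = 218.
P2: E(K, 92) = 109; 150 ⊕ 109 = 251.

P0 = 135, P1 = 218, P2 = 251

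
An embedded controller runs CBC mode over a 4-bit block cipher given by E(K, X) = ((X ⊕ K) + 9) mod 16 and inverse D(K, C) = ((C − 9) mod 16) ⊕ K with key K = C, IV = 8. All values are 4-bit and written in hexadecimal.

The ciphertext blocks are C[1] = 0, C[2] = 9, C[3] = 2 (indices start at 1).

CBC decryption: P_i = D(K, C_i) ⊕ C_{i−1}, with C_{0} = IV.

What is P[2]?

P[2] = C

P[2]: D(K, 9) = C; C ⊕ 0 = C.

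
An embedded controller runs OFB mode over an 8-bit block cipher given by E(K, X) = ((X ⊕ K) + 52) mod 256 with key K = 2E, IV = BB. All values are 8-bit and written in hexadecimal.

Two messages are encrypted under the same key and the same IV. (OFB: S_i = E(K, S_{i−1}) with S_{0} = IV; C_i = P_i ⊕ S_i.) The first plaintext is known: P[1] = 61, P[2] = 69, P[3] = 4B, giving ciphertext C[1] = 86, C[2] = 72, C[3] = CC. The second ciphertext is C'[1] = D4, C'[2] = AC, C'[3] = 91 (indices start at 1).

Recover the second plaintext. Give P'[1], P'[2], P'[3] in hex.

P'[1] = 33, P'[2] = B7, P'[3] = 16

In OFB with a reused IV, both messages share the same keystream S_i, so C_i ⊕ C'_i = P_i ⊕ P'_i and thus P'_i = P_i ⊕ C_i ⊕ C'_i.
P'[1]: 61 ⊕ 86 ⊕ D4 = 33.
P'[2]: 69 ⊕ 72 ⊕ AC = B7.
P'[3]: 4B ⊕ CC ⊕ 91 = 16.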